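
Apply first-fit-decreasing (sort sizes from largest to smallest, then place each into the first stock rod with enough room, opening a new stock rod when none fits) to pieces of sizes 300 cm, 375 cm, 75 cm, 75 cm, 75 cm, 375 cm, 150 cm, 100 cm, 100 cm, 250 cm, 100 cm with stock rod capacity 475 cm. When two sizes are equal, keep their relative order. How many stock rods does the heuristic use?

Sorted descending: 375, 375, 300, 250, 150, 100, 100, 100, 75, 75, 75.
  375 → stock rod 1 (new)  [load 375/475]
  375 → stock rod 2 (new)  [load 375/475]
  300 → stock rod 3 (new)  [load 300/475]
  250 → stock rod 4 (new)  [load 250/475]
  150 → stock rod 3  [load 450/475]
  100 → stock rod 1  [load 475/475]
  100 → stock rod 2  [load 475/475]
  100 → stock rod 4  [load 350/475]
  75 → stock rod 4  [load 425/475]
  75 → stock rod 5 (new)  [load 75/475]
  75 → stock rod 5  [load 150/475]
5 stock rods opened.

5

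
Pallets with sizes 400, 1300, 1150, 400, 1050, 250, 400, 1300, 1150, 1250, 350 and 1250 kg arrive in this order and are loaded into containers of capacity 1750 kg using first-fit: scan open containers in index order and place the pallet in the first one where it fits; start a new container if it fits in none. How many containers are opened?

  400 → container 1 (new)  [load 400/1750]
  1300 → container 1  [load 1700/1750]
  1150 → container 2 (new)  [load 1150/1750]
  400 → container 2  [load 1550/1750]
  1050 → container 3 (new)  [load 1050/1750]
  250 → container 3  [load 1300/1750]
  400 → container 3  [load 1700/1750]
  1300 → container 4 (new)  [load 1300/1750]
  1150 → container 5 (new)  [load 1150/1750]
  1250 → container 6 (new)  [load 1250/1750]
  350 → container 4  [load 1650/1750]
  1250 → container 7 (new)  [load 1250/1750]
7 containers opened.

7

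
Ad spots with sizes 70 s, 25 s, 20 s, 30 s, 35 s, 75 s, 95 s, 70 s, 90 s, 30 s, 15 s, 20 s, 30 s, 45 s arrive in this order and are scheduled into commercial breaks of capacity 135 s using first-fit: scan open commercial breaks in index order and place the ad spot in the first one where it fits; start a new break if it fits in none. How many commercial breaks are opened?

  70 → break 1 (new)  [load 70/135]
  25 → break 1  [load 95/135]
  20 → break 1  [load 115/135]
  30 → break 2 (new)  [load 30/135]
  35 → break 2  [load 65/135]
  75 → break 3 (new)  [load 75/135]
  95 → break 4 (new)  [load 95/135]
  70 → break 2  [load 135/135]
  90 → break 5 (new)  [load 90/135]
  30 → break 3  [load 105/135]
  15 → break 1  [load 130/135]
  20 → break 3  [load 125/135]
  30 → break 4  [load 125/135]
  45 → break 5  [load 135/135]
5 commercial breaks opened.

5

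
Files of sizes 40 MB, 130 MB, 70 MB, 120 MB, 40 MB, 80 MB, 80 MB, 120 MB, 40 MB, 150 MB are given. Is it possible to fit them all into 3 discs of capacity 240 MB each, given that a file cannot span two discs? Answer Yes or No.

No

Total = 870 MB; ⌈870/240⌉ = 4.
At least 4 discs are required, but only 3 are allowed.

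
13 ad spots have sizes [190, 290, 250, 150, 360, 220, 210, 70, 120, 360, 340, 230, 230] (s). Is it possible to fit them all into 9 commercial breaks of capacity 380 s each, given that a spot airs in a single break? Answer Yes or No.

No

Total = 3020 s; ⌈3020/380⌉ = 8.
9 ad spots each exceed half the capacity and cannot share a break, forcing at least 9 commercial breaks.
The bound of 9 does not rule out 9, but exhaustive search shows no assignment into 9 commercial breaks of capacity 380 s exists — the minimum is 10.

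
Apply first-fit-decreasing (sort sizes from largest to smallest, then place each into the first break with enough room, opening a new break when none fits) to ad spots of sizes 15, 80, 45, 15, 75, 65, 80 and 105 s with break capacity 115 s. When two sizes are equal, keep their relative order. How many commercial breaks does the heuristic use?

5

Sorted descending: 105, 80, 80, 75, 65, 45, 15, 15.
  105 → break 1 (new)  [load 105/115]
  80 → break 2 (new)  [load 80/115]
  80 → break 3 (new)  [load 80/115]
  75 → break 4 (new)  [load 75/115]
  65 → break 5 (new)  [load 65/115]
  45 → break 5  [load 110/115]
  15 → break 2  [load 95/115]
  15 → break 2  [load 110/115]
5 commercial breaks opened.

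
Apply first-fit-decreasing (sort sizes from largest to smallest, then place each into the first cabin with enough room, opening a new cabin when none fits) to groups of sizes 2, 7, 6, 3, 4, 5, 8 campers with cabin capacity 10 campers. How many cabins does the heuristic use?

Sorted descending: 8, 7, 6, 5, 4, 3, 2.
  8 → cabin 1 (new)  [load 8/10]
  7 → cabin 2 (new)  [load 7/10]
  6 → cabin 3 (new)  [load 6/10]
  5 → cabin 4 (new)  [load 5/10]
  4 → cabin 3  [load 10/10]
  3 → cabin 2  [load 10/10]
  2 → cabin 1  [load 10/10]
4 cabins opened.

4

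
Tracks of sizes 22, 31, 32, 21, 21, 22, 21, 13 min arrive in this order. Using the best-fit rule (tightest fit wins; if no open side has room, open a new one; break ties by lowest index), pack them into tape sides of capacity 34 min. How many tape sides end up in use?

7

  22 → side 1 (new)  [load 22/34]
  31 → side 2 (new)  [load 31/34]
  32 → side 3 (new)  [load 32/34]
  21 → side 4 (new)  [load 21/34]
  21 → side 5 (new)  [load 21/34]
  22 → side 6 (new)  [load 22/34]
  21 → side 7 (new)  [load 21/34]
  13 → side 4  [load 34/34]
7 tape sides opened.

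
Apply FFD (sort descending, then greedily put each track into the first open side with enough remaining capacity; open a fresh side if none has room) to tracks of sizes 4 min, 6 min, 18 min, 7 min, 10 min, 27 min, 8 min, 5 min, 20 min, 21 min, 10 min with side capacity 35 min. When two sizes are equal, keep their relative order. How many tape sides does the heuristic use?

Sorted descending: 27, 21, 20, 18, 10, 10, 8, 7, 6, 5, 4.
  27 → side 1 (new)  [load 27/35]
  21 → side 2 (new)  [load 21/35]
  20 → side 3 (new)  [load 20/35]
  18 → side 4 (new)  [load 18/35]
  10 → side 2  [load 31/35]
  10 → side 3  [load 30/35]
  8 → side 1  [load 35/35]
  7 → side 4  [load 25/35]
  6 → side 4  [load 31/35]
  5 → side 3  [load 35/35]
  4 → side 2  [load 35/35]
4 tape sides opened.

4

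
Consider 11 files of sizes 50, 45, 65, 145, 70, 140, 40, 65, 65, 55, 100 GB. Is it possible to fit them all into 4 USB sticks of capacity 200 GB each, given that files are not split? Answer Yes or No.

Total = 840 GB; ⌈840/200⌉ = 5.
At least 5 USB sticks are required, but only 4 are allowed.

No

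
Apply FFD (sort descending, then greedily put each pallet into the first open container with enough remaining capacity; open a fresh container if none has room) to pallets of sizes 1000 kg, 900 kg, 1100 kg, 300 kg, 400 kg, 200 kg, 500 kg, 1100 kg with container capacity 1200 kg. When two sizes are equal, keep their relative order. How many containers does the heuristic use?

Sorted descending: 1100, 1100, 1000, 900, 500, 400, 300, 200.
  1100 → container 1 (new)  [load 1100/1200]
  1100 → container 2 (new)  [load 1100/1200]
  1000 → container 3 (new)  [load 1000/1200]
  900 → container 4 (new)  [load 900/1200]
  500 → container 5 (new)  [load 500/1200]
  400 → container 5  [load 900/1200]
  300 → container 4  [load 1200/1200]
  200 → container 3  [load 1200/1200]
5 containers opened.

5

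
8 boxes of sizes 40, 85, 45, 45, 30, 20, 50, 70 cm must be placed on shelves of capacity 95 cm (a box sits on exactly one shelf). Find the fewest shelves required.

Total = 85 + 70 + 50 + 45 + 45 + 40 + 30 + 20 = 385 cm.
Lower bound: ⌈385/95⌉ = 5 shelves.
A packing using 5 shelves:
  shelf 1: 85 = 85
  shelf 2: 70 + 20 = 90
  shelf 3: 50 + 45 = 95
  shelf 4: 45 + 40 = 85
  shelf 5: 30 = 30
This matches the lower bound, so 5 is optimal.

5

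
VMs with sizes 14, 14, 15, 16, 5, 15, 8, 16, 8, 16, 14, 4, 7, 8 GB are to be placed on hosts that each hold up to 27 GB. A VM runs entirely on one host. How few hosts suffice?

8

Total = 16 + 16 + 16 + 15 + 15 + 14 + 14 + 14 + 8 + 8 + 8 + 7 + 5 + 4 = 160 GB.
Lower bound: ⌈160/27⌉ = 6 hosts.
Also, 8 VMs each exceed 27/2 GB, and no two of those can share a host, so at least 8 hosts are needed.
A packing using 8 hosts:
  host 1: 16 + 8 = 24
  host 2: 16 + 8 = 24
  host 3: 16 + 8 = 24
  host 4: 15 + 7 + 5 = 27
  host 5: 15 + 4 = 19
  host 6: 14 = 14
  host 7: 14 = 14
  host 8: 14 = 14
This matches the lower bound, so 8 is optimal.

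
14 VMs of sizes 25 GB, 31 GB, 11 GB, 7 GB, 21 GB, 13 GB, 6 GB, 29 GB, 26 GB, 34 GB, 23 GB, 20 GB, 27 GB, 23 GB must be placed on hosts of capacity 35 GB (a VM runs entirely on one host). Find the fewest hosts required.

Total = 34 + 31 + 29 + 27 + 26 + 25 + 23 + 23 + 21 + 20 + 13 + 11 + 7 + 6 = 296 GB.
Lower bound: ⌈296/35⌉ = 9 hosts.
Also, 10 VMs each exceed 35/2 GB, and no two of those can share a host, so at least 10 hosts are needed.
A packing using 10 hosts:
  host 1: 34 = 34
  host 2: 31 = 31
  host 3: 29 + 6 = 35
  host 4: 27 + 7 = 34
  host 5: 26 = 26
  host 6: 25 = 25
  host 7: 23 + 11 = 34
  host 8: 23 = 23
  host 9: 21 + 13 = 34
  host 10: 20 = 20
This matches the lower bound, so 10 is optimal.

10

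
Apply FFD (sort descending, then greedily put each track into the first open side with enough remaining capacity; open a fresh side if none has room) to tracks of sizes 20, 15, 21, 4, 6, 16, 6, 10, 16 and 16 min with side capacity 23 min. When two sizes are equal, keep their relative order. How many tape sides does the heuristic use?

Sorted descending: 21, 20, 16, 16, 16, 15, 10, 6, 6, 4.
  21 → side 1 (new)  [load 21/23]
  20 → side 2 (new)  [load 20/23]
  16 → side 3 (new)  [load 16/23]
  16 → side 4 (new)  [load 16/23]
  16 → side 5 (new)  [load 16/23]
  15 → side 6 (new)  [load 15/23]
  10 → side 7 (new)  [load 10/23]
  6 → side 3  [load 22/23]
  6 → side 4  [load 22/23]
  4 → side 5  [load 20/23]
7 tape sides opened.

7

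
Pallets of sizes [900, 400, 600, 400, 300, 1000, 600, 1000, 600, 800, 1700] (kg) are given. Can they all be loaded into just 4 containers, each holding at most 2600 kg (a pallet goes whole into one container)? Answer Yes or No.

Yes

A valid assignment using 4 containers:
  container 1: 1700 + 900 = 2600
  container 2: 1000 + 1000 + 600 = 2600
  container 3: 800 + 600 + 600 + 400 = 2400
  container 4: 400 + 300 = 700
Every load is within 2600 kg, so 4 containers suffice.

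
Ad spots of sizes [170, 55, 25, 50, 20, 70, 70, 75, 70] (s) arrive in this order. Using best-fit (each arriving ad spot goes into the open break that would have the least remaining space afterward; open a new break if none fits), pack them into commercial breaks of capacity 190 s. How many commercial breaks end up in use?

4

  170 → break 1 (new)  [load 170/190]
  55 → break 2 (new)  [load 55/190]
  25 → break 2  [load 80/190]
  50 → break 2  [load 130/190]
  20 → break 1  [load 190/190]
  70 → break 3 (new)  [load 70/190]
  70 → break 3  [load 140/190]
  75 → break 4 (new)  [load 75/190]
  70 → break 4  [load 145/190]
4 commercial breaks opened.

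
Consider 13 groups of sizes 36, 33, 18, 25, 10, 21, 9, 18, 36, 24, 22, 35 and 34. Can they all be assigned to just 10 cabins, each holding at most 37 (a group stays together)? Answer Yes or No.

Yes

A valid assignment using 10 cabins:
  cabin 1: 36 = 36
  cabin 2: 36 = 36
  cabin 3: 35 = 35
  cabin 4: 34 = 34
  cabin 5: 33 = 33
  cabin 6: 25 + 10 = 35
  cabin 7: 24 + 9 = 33
  cabin 8: 22 = 22
  cabin 9: 21 = 21
  cabin 10: 18 + 18 = 36
Every load is within 37, so 10 cabins suffice.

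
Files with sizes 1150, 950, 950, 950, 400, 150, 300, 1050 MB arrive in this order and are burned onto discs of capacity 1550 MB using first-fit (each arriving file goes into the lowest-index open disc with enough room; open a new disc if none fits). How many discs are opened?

5

  1150 → disc 1 (new)  [load 1150/1550]
  950 → disc 2 (new)  [load 950/1550]
  950 → disc 3 (new)  [load 950/1550]
  950 → disc 4 (new)  [load 950/1550]
  400 → disc 1  [load 1550/1550]
  150 → disc 2  [load 1100/1550]
  300 → disc 2  [load 1400/1550]
  1050 → disc 5 (new)  [load 1050/1550]
5 discs opened.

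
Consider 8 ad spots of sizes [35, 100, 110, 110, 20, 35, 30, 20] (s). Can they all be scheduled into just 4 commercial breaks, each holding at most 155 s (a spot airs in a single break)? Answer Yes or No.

A valid assignment using 4 commercial breaks:
  break 1: 110 + 35 = 145
  break 2: 110 + 35 = 145
  break 3: 100 + 30 + 20 = 150
  break 4: 20 = 20
Every load is within 155 s, so 4 commercial breaks suffice.

Yes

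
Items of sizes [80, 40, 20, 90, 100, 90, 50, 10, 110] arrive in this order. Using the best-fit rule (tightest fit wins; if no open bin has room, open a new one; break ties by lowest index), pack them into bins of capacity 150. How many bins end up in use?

  80 → bin 1 (new)  [load 80/150]
  40 → bin 1  [load 120/150]
  20 → bin 1  [load 140/150]
  90 → bin 2 (new)  [load 90/150]
  100 → bin 3 (new)  [load 100/150]
  90 → bin 4 (new)  [load 90/150]
  50 → bin 3  [load 150/150]
  10 → bin 1  [load 150/150]
  110 → bin 5 (new)  [load 110/150]
5 bins opened.

5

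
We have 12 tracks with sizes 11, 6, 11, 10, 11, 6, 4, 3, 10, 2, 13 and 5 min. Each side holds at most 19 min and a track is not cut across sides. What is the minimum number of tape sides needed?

Total = 13 + 11 + 11 + 11 + 10 + 10 + 6 + 6 + 5 + 4 + 3 + 2 = 92 min.
Lower bound: ⌈92/19⌉ = 5 tape sides.
Also, 6 tracks each exceed 19/2 min, and no two of those can share a side, so at least 6 tape sides are needed.
A packing using 6 tape sides:
  side 1: 13 + 6 = 19
  side 2: 11 + 6 + 2 = 19
  side 3: 11 + 5 + 3 = 19
  side 4: 11 + 4 = 15
  side 5: 10 = 10
  side 6: 10 = 10
This matches the lower bound, so 6 is optimal.

6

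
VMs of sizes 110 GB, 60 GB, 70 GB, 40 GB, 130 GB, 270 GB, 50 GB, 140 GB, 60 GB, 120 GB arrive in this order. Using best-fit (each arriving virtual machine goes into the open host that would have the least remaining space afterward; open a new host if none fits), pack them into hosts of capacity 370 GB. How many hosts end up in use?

4

  110 → host 1 (new)  [load 110/370]
  60 → host 1  [load 170/370]
  70 → host 1  [load 240/370]
  40 → host 1  [load 280/370]
  130 → host 2 (new)  [load 130/370]
  270 → host 3 (new)  [load 270/370]
  50 → host 1  [load 330/370]
  140 → host 2  [load 270/370]
  60 → host 2  [load 330/370]
  120 → host 4 (new)  [load 120/370]
4 hosts opened.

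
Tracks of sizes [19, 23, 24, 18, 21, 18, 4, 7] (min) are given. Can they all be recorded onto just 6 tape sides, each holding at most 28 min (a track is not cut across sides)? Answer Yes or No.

A valid assignment using 6 tape sides:
  side 1: 24 + 4 = 28
  side 2: 23 = 23
  side 3: 21 + 7 = 28
  side 4: 19 = 19
  side 5: 18 = 18
  side 6: 18 = 18
Every load is within 28 min, so 6 tape sides suffice.

Yes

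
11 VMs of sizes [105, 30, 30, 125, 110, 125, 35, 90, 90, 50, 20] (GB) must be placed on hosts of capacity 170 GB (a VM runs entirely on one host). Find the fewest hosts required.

Total = 125 + 125 + 110 + 105 + 90 + 90 + 50 + 35 + 30 + 30 + 20 = 810 GB.
Lower bound: ⌈810/170⌉ = 5 hosts.
Also, 6 VMs each exceed 85 GB, and no two of those can share a host, so at least 6 hosts are needed.
A packing using 6 hosts:
  host 1: 125 + 35 = 160
  host 2: 125 + 30 = 155
  host 3: 110 + 50 = 160
  host 4: 105 + 30 + 20 = 155
  host 5: 90 = 90
  host 6: 90 = 90
This matches the lower bound, so 6 is optimal.

6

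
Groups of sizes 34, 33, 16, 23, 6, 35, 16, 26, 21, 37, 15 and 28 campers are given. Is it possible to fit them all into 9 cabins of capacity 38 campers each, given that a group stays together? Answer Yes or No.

A valid assignment using 9 cabins:
  cabin 1: 37 = 37
  cabin 2: 35 = 35
  cabin 3: 34 = 34
  cabin 4: 33 = 33
  cabin 5: 28 + 6 = 34
  cabin 6: 26 = 26
  cabin 7: 23 + 15 = 38
  cabin 8: 21 + 16 = 37
  cabin 9: 16 = 16
Every load is within 38 campers, so 9 cabins suffice.

Yes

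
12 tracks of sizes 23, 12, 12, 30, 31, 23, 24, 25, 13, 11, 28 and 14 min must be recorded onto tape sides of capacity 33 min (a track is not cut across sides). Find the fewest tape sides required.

Total = 31 + 30 + 28 + 25 + 24 + 23 + 23 + 14 + 13 + 12 + 12 + 11 = 246 min.
Lower bound: ⌈246/33⌉ = 8 tape sides.
A packing using 10 tape sides:
  side 1: 31 = 31
  side 2: 30 = 30
  side 3: 28 = 28
  side 4: 25 = 25
  side 5: 24 = 24
  side 6: 23 = 23
  side 7: 23 = 23
  side 8: 14 + 13 = 27
  side 9: 12 + 12 = 24
  side 10: 11 = 11
No arrangement into 9 tape sides stays within capacity, so 10 is optimal.

10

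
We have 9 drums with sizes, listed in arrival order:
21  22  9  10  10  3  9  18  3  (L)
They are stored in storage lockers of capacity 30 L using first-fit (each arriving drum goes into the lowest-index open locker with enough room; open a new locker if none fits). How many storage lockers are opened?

4

  21 → locker 1 (new)  [load 21/30]
  22 → locker 2 (new)  [load 22/30]
  9 → locker 1  [load 30/30]
  10 → locker 3 (new)  [load 10/30]
  10 → locker 3  [load 20/30]
  3 → locker 2  [load 25/30]
  9 → locker 3  [load 29/30]
  18 → locker 4 (new)  [load 18/30]
  3 → locker 2  [load 28/30]
4 storage lockers opened.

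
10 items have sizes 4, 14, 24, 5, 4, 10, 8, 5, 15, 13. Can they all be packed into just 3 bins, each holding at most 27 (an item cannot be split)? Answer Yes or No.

Total = 102; ⌈102/27⌉ = 4.
At least 4 bins are required, but only 3 are allowed.

No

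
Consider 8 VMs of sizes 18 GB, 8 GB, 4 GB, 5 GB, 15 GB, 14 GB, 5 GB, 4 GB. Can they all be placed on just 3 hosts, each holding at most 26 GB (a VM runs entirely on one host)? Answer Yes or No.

A valid assignment using 3 hosts:
  host 1: 18 + 8 = 26
  host 2: 15 + 5 + 5 = 25
  host 3: 14 + 4 + 4 = 22
Every load is within 26 GB, so 3 hosts suffice.

Yes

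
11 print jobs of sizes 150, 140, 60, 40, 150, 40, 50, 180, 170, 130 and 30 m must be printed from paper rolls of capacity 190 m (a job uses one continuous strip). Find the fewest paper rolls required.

7

Total = 180 + 170 + 150 + 150 + 140 + 130 + 60 + 50 + 40 + 40 + 30 = 1140 m.
Lower bound: ⌈1140/190⌉ = 6 paper rolls.
A packing using 7 paper rolls:
  roll 1: 180 = 180
  roll 2: 170 = 170
  roll 3: 150 + 40 = 190
  roll 4: 150 + 40 = 190
  roll 5: 140 + 50 = 190
  roll 6: 130 + 60 = 190
  roll 7: 30 = 30
No arrangement into 6 paper rolls stays within capacity, so 7 is optimal.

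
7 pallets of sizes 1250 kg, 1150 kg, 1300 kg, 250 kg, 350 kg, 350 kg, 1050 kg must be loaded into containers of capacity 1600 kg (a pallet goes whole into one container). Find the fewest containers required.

Total = 1300 + 1250 + 1150 + 1050 + 350 + 350 + 250 = 5700 kg.
Lower bound: ⌈5700/1600⌉ = 4 containers.
A packing using 4 containers:
  container 1: 1300 + 250 = 1550
  container 2: 1250 + 350 = 1600
  container 3: 1150 + 350 = 1500
  container 4: 1050 = 1050
This matches the lower bound, so 4 is optimal.

4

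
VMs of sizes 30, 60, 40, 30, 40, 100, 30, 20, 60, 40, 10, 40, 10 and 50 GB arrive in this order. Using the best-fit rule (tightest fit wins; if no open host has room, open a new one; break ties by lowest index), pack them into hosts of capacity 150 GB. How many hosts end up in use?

  30 → host 1 (new)  [load 30/150]
  60 → host 1  [load 90/150]
  40 → host 1  [load 130/150]
  30 → host 2 (new)  [load 30/150]
  40 → host 2  [load 70/150]
  100 → host 3 (new)  [load 100/150]
  30 → host 3  [load 130/150]
  20 → host 1  [load 150/150]
  60 → host 2  [load 130/150]
  40 → host 4 (new)  [load 40/150]
  10 → host 2  [load 140/150]
  40 → host 4  [load 80/150]
  10 → host 2  [load 150/150]
  50 → host 4  [load 130/150]
4 hosts opened.

4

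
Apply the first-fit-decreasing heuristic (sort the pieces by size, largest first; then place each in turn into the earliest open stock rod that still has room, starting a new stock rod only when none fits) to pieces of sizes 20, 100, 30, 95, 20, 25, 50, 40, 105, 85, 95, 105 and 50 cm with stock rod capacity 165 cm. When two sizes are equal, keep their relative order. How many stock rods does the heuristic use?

6

Sorted descending: 105, 105, 100, 95, 95, 85, 50, 50, 40, 30, 25, 20, 20.
  105 → stock rod 1 (new)  [load 105/165]
  105 → stock rod 2 (new)  [load 105/165]
  100 → stock rod 3 (new)  [load 100/165]
  95 → stock rod 4 (new)  [load 95/165]
  95 → stock rod 5 (new)  [load 95/165]
  85 → stock rod 6 (new)  [load 85/165]
  50 → stock rod 1  [load 155/165]
  50 → stock rod 2  [load 155/165]
  40 → stock rod 3  [load 140/165]
  30 → stock rod 4  [load 125/165]
  25 → stock rod 3  [load 165/165]
  20 → stock rod 4  [load 145/165]
  20 → stock rod 4  [load 165/165]
6 stock rods opened.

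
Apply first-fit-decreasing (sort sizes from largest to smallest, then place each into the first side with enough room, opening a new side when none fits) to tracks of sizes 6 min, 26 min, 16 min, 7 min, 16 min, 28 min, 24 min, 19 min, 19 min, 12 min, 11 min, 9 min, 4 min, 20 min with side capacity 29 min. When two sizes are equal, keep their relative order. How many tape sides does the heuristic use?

8

Sorted descending: 28, 26, 24, 20, 19, 19, 16, 16, 12, 11, 9, 7, 6, 4.
  28 → side 1 (new)  [load 28/29]
  26 → side 2 (new)  [load 26/29]
  24 → side 3 (new)  [load 24/29]
  20 → side 4 (new)  [load 20/29]
  19 → side 5 (new)  [load 19/29]
  19 → side 6 (new)  [load 19/29]
  16 → side 7 (new)  [load 16/29]
  16 → side 8 (new)  [load 16/29]
  12 → side 7  [load 28/29]
  11 → side 8  [load 27/29]
  9 → side 4  [load 29/29]
  7 → side 5  [load 26/29]
  6 → side 6  [load 25/29]
  4 → side 3  [load 28/29]
8 tape sides opened.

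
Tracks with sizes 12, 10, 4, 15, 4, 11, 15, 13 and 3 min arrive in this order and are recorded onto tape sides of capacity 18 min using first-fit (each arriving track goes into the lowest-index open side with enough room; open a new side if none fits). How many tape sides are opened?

  12 → side 1 (new)  [load 12/18]
  10 → side 2 (new)  [load 10/18]
  4 → side 1  [load 16/18]
  15 → side 3 (new)  [load 15/18]
  4 → side 2  [load 14/18]
  11 → side 4 (new)  [load 11/18]
  15 → side 5 (new)  [load 15/18]
  13 → side 6 (new)  [load 13/18]
  3 → side 2  [load 17/18]
6 tape sides opened.

6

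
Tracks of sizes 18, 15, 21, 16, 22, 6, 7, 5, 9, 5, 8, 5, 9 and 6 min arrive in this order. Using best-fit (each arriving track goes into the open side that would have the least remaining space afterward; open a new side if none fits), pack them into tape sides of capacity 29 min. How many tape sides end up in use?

6

  18 → side 1 (new)  [load 18/29]
  15 → side 2 (new)  [load 15/29]
  21 → side 3 (new)  [load 21/29]
  16 → side 4 (new)  [load 16/29]
  22 → side 5 (new)  [load 22/29]
  6 → side 5  [load 28/29]
  7 → side 3  [load 28/29]
  5 → side 1  [load 23/29]
  9 → side 4  [load 25/29]
  5 → side 1  [load 28/29]
  8 → side 2  [load 23/29]
  5 → side 2  [load 28/29]
  9 → side 6 (new)  [load 9/29]
  6 → side 6  [load 15/29]
6 tape sides opened.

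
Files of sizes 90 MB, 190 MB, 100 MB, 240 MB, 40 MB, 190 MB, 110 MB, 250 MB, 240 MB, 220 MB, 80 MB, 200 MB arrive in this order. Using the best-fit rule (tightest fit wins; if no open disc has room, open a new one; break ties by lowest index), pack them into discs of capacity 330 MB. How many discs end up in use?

  90 → disc 1 (new)  [load 90/330]
  190 → disc 1  [load 280/330]
  100 → disc 2 (new)  [load 100/330]
  240 → disc 3 (new)  [load 240/330]
  40 → disc 1  [load 320/330]
  190 → disc 2  [load 290/330]
  110 → disc 4 (new)  [load 110/330]
  250 → disc 5 (new)  [load 250/330]
  240 → disc 6 (new)  [load 240/330]
  220 → disc 4  [load 330/330]
  80 → disc 5  [load 330/330]
  200 → disc 7 (new)  [load 200/330]
7 discs opened.

7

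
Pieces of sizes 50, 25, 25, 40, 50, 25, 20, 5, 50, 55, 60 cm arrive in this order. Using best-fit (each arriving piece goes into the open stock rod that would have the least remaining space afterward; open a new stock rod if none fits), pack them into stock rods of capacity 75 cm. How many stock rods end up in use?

  50 → stock rod 1 (new)  [load 50/75]
  25 → stock rod 1  [load 75/75]
  25 → stock rod 2 (new)  [load 25/75]
  40 → stock rod 2  [load 65/75]
  50 → stock rod 3 (new)  [load 50/75]
  25 → stock rod 3  [load 75/75]
  20 → stock rod 4 (new)  [load 20/75]
  5 → stock rod 2  [load 70/75]
  50 → stock rod 4  [load 70/75]
  55 → stock rod 5 (new)  [load 55/75]
  60 → stock rod 6 (new)  [load 60/75]
6 stock rods opened.

6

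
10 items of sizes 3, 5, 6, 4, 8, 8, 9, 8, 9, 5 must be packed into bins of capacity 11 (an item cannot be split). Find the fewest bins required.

7

Total = 9 + 9 + 8 + 8 + 8 + 6 + 5 + 5 + 4 + 3 = 65.
Lower bound: ⌈65/11⌉ = 6 bins.
A packing using 7 bins:
  bin 1: 9 = 9
  bin 2: 9 = 9
  bin 3: 8 + 3 = 11
  bin 4: 8 = 8
  bin 5: 8 = 8
  bin 6: 6 + 5 = 11
  bin 7: 5 + 4 = 9
No arrangement into 6 bins stays within capacity, so 7 is optimal.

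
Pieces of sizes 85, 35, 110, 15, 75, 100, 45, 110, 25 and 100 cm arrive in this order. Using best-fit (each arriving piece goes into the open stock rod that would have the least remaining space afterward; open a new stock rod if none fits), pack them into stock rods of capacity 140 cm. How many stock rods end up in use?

6

  85 → stock rod 1 (new)  [load 85/140]
  35 → stock rod 1  [load 120/140]
  110 → stock rod 2 (new)  [load 110/140]
  15 → stock rod 1  [load 135/140]
  75 → stock rod 3 (new)  [load 75/140]
  100 → stock rod 4 (new)  [load 100/140]
  45 → stock rod 3  [load 120/140]
  110 → stock rod 5 (new)  [load 110/140]
  25 → stock rod 2  [load 135/140]
  100 → stock rod 6 (new)  [load 100/140]
6 stock rods opened.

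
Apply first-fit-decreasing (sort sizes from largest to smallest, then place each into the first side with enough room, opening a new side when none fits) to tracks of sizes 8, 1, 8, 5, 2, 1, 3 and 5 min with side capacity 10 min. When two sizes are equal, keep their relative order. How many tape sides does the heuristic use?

4

Sorted descending: 8, 8, 5, 5, 3, 2, 1, 1.
  8 → side 1 (new)  [load 8/10]
  8 → side 2 (new)  [load 8/10]
  5 → side 3 (new)  [load 5/10]
  5 → side 3  [load 10/10]
  3 → side 4 (new)  [load 3/10]
  2 → side 1  [load 10/10]
  1 → side 2  [load 9/10]
  1 → side 2  [load 10/10]
4 tape sides opened.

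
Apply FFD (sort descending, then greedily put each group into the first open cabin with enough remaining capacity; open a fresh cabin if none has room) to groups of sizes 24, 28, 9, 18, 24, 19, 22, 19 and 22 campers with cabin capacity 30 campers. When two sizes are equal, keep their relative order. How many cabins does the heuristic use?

8

Sorted descending: 28, 24, 24, 22, 22, 19, 19, 18, 9.
  28 → cabin 1 (new)  [load 28/30]
  24 → cabin 2 (new)  [load 24/30]
  24 → cabin 3 (new)  [load 24/30]
  22 → cabin 4 (new)  [load 22/30]
  22 → cabin 5 (new)  [load 22/30]
  19 → cabin 6 (new)  [load 19/30]
  19 → cabin 7 (new)  [load 19/30]
  18 → cabin 8 (new)  [load 18/30]
  9 → cabin 6  [load 28/30]
8 cabins opened.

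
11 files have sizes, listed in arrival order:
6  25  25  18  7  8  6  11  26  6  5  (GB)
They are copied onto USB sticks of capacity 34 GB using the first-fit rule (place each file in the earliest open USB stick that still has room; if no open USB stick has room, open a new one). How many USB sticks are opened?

  6 → USB stick 1 (new)  [load 6/34]
  25 → USB stick 1  [load 31/34]
  25 → USB stick 2 (new)  [load 25/34]
  18 → USB stick 3 (new)  [load 18/34]
  7 → USB stick 2  [load 32/34]
  8 → USB stick 3  [load 26/34]
  6 → USB stick 3  [load 32/34]
  11 → USB stick 4 (new)  [load 11/34]
  26 → USB stick 5 (new)  [load 26/34]
  6 → USB stick 4  [load 17/34]
  5 → USB stick 4  [load 22/34]
5 USB sticks opened.

5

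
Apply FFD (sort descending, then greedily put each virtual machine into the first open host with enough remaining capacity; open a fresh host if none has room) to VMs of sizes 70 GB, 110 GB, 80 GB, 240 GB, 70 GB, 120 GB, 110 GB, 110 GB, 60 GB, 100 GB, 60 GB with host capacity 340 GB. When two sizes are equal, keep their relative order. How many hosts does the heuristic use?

4

Sorted descending: 240, 120, 110, 110, 110, 100, 80, 70, 70, 60, 60.
  240 → host 1 (new)  [load 240/340]
  120 → host 2 (new)  [load 120/340]
  110 → host 2  [load 230/340]
  110 → host 2  [load 340/340]
  110 → host 3 (new)  [load 110/340]
  100 → host 1  [load 340/340]
  80 → host 3  [load 190/340]
  70 → host 3  [load 260/340]
  70 → host 3  [load 330/340]
  60 → host 4 (new)  [load 60/340]
  60 → host 4  [load 120/340]
4 hosts opened.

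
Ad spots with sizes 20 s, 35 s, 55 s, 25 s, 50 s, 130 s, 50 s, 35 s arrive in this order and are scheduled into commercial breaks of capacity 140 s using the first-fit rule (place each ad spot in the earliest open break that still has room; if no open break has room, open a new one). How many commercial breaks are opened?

3

  20 → break 1 (new)  [load 20/140]
  35 → break 1  [load 55/140]
  55 → break 1  [load 110/140]
  25 → break 1  [load 135/140]
  50 → break 2 (new)  [load 50/140]
  130 → break 3 (new)  [load 130/140]
  50 → break 2  [load 100/140]
  35 → break 2  [load 135/140]
3 commercial breaks opened.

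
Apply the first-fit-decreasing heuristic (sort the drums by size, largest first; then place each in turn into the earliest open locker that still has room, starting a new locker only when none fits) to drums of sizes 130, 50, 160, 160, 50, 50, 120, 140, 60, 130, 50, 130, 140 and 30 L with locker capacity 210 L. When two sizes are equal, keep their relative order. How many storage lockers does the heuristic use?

Sorted descending: 160, 160, 140, 140, 130, 130, 130, 120, 60, 50, 50, 50, 50, 30.
  160 → locker 1 (new)  [load 160/210]
  160 → locker 2 (new)  [load 160/210]
  140 → locker 3 (new)  [load 140/210]
  140 → locker 4 (new)  [load 140/210]
  130 → locker 5 (new)  [load 130/210]
  130 → locker 6 (new)  [load 130/210]
  130 → locker 7 (new)  [load 130/210]
  120 → locker 8 (new)  [load 120/210]
  60 → locker 3  [load 200/210]
  50 → locker 1  [load 210/210]
  50 → locker 2  [load 210/210]
  50 → locker 4  [load 190/210]
  50 → locker 5  [load 180/210]
  30 → locker 5  [load 210/210]
8 storage lockers opened.

8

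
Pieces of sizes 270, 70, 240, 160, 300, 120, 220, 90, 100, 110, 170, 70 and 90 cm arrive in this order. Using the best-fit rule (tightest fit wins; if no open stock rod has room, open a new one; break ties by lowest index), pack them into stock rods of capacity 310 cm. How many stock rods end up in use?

  270 → stock rod 1 (new)  [load 270/310]
  70 → stock rod 2 (new)  [load 70/310]
  240 → stock rod 2  [load 310/310]
  160 → stock rod 3 (new)  [load 160/310]
  300 → stock rod 4 (new)  [load 300/310]
  120 → stock rod 3  [load 280/310]
  220 → stock rod 5 (new)  [load 220/310]
  90 → stock rod 5  [load 310/310]
  100 → stock rod 6 (new)  [load 100/310]
  110 → stock rod 6  [load 210/310]
  170 → stock rod 7 (new)  [load 170/310]
  70 → stock rod 6  [load 280/310]
  90 → stock rod 7  [load 260/310]
7 stock rods opened.

7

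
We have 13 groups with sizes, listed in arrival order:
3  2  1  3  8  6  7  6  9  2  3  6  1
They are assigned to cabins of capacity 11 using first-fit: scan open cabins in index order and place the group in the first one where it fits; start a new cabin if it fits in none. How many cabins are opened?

  3 → cabin 1 (new)  [load 3/11]
  2 → cabin 1  [load 5/11]
  1 → cabin 1  [load 6/11]
  3 → cabin 1  [load 9/11]
  8 → cabin 2 (new)  [load 8/11]
  6 → cabin 3 (new)  [load 6/11]
  7 → cabin 4 (new)  [load 7/11]
  6 → cabin 5 (new)  [load 6/11]
  9 → cabin 6 (new)  [load 9/11]
  2 → cabin 1  [load 11/11]
  3 → cabin 2  [load 11/11]
  6 → cabin 7 (new)  [load 6/11]
  1 → cabin 3  [load 7/11]
7 cabins opened.

7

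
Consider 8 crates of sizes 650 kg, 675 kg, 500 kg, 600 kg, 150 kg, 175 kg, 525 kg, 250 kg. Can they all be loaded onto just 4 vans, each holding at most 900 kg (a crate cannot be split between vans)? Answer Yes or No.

No

Total = 3525 kg; ⌈3525/900⌉ = 4.
5 crates each exceed half the capacity and cannot share a van, forcing at least 5 vans.
At least 5 vans are required, but only 4 are allowed.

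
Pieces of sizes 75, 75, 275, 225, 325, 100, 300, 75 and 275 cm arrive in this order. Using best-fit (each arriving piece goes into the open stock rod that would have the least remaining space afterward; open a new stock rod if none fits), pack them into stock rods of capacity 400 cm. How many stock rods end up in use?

5

  75 → stock rod 1 (new)  [load 75/400]
  75 → stock rod 1  [load 150/400]
  275 → stock rod 2 (new)  [load 275/400]
  225 → stock rod 1  [load 375/400]
  325 → stock rod 3 (new)  [load 325/400]
  100 → stock rod 2  [load 375/400]
  300 → stock rod 4 (new)  [load 300/400]
  75 → stock rod 3  [load 400/400]
  275 → stock rod 5 (new)  [load 275/400]
5 stock rods opened.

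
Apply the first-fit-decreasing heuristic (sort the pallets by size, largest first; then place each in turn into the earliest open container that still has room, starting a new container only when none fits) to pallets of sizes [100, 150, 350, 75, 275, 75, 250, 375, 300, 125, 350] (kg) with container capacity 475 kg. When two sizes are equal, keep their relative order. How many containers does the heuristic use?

6

Sorted descending: 375, 350, 350, 300, 275, 250, 150, 125, 100, 75, 75.
  375 → container 1 (new)  [load 375/475]
  350 → container 2 (new)  [load 350/475]
  350 → container 3 (new)  [load 350/475]
  300 → container 4 (new)  [load 300/475]
  275 → container 5 (new)  [load 275/475]
  250 → container 6 (new)  [load 250/475]
  150 → container 4  [load 450/475]
  125 → container 2  [load 475/475]
  100 → container 1  [load 475/475]
  75 → container 3  [load 425/475]
  75 → container 5  [load 350/475]
6 containers opened.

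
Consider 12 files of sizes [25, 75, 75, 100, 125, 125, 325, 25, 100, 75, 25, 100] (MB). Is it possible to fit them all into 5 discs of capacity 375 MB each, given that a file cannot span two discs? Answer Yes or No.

A valid assignment using 4 discs:
  disc 1: 325 + 25 + 25 = 375
  disc 2: 125 + 125 + 100 + 25 = 375
  disc 3: 100 + 100 + 75 + 75 = 350
  disc 4: 75 = 75
That uses only 4 ≤ 5, so 5 discs are enough.

Yes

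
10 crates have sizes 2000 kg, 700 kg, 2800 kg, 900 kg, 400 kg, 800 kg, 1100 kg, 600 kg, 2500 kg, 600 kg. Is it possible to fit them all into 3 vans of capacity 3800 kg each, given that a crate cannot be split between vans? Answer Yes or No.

Total = 12400 kg; ⌈12400/3800⌉ = 4.
At least 4 vans are required, but only 3 are allowed.

No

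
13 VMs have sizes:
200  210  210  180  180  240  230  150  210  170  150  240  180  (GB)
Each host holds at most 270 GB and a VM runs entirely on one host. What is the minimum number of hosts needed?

13

Total = 240 + 240 + 230 + 210 + 210 + 210 + 200 + 180 + 180 + 180 + 170 + 150 + 150 = 2550 GB.
Lower bound: ⌈2550/270⌉ = 10 hosts.
Also, 13 VMs each exceed 135 GB, and no two of those can share a host, so at least 13 hosts are needed.
A packing using 13 hosts:
  host 1: 240 = 240
  host 2: 240 = 240
  host 3: 230 = 230
  host 4: 210 = 210
  host 5: 210 = 210
  host 6: 210 = 210
  host 7: 200 = 200
  host 8: 180 = 180
  host 9: 180 = 180
  host 10: 180 = 180
  host 11: 170 = 170
  host 12: 150 = 150
  host 13: 150 = 150
This matches the lower bound, so 13 is optimal.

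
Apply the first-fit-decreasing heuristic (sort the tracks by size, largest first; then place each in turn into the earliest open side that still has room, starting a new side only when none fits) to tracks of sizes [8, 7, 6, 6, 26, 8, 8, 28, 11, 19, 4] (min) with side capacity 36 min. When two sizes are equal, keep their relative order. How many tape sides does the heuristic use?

4

Sorted descending: 28, 26, 19, 11, 8, 8, 8, 7, 6, 6, 4.
  28 → side 1 (new)  [load 28/36]
  26 → side 2 (new)  [load 26/36]
  19 → side 3 (new)  [load 19/36]
  11 → side 3  [load 30/36]
  8 → side 1  [load 36/36]
  8 → side 2  [load 34/36]
  8 → side 4 (new)  [load 8/36]
  7 → side 4  [load 15/36]
  6 → side 3  [load 36/36]
  6 → side 4  [load 21/36]
  4 → side 4  [load 25/36]
4 tape sides opened.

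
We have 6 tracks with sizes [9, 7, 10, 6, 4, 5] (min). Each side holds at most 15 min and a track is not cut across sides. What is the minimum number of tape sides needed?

Total = 10 + 9 + 7 + 6 + 5 + 4 = 41 min.
Lower bound: ⌈41/15⌉ = 3 tape sides.
A packing using 3 tape sides:
  side 1: 10 + 5 = 15
  side 2: 9 + 6 = 15
  side 3: 7 + 4 = 11
This matches the lower bound, so 3 is optimal.

3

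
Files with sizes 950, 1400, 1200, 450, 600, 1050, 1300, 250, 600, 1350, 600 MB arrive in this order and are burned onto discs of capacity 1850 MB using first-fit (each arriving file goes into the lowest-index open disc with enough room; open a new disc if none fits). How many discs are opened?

7

  950 → disc 1 (new)  [load 950/1850]
  1400 → disc 2 (new)  [load 1400/1850]
  1200 → disc 3 (new)  [load 1200/1850]
  450 → disc 1  [load 1400/1850]
  600 → disc 3  [load 1800/1850]
  1050 → disc 4 (new)  [load 1050/1850]
  1300 → disc 5 (new)  [load 1300/1850]
  250 → disc 1  [load 1650/1850]
  600 → disc 4  [load 1650/1850]
  1350 → disc 6 (new)  [load 1350/1850]
  600 → disc 7 (new)  [load 600/1850]
7 discs opened.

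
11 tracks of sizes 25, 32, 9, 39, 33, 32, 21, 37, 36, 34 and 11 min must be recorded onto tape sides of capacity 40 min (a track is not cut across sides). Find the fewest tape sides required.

9

Total = 39 + 37 + 36 + 34 + 33 + 32 + 32 + 25 + 21 + 11 + 9 = 309 min.
Lower bound: ⌈309/40⌉ = 8 tape sides.
Also, 9 tracks each exceed 20 min, and no two of those can share a side, so at least 9 tape sides are needed.
A packing using 9 tape sides:
  side 1: 39 = 39
  side 2: 37 = 37
  side 3: 36 = 36
  side 4: 34 = 34
  side 5: 33 = 33
  side 6: 32 = 32
  side 7: 32 = 32
  side 8: 25 + 11 = 36
  side 9: 21 + 9 = 30
This matches the lower bound, so 9 is optimal.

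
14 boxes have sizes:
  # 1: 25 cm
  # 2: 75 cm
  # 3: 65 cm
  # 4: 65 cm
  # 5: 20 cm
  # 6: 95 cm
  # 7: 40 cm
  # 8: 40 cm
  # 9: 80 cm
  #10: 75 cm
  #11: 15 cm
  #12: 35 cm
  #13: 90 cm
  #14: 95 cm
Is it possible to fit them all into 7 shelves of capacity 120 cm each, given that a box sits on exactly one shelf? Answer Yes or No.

Total = 815 cm; ⌈815/120⌉ = 7.
8 boxes each exceed half the capacity and cannot share a shelf, forcing at least 8 shelves.
At least 8 shelves are required, but only 7 are allowed.

No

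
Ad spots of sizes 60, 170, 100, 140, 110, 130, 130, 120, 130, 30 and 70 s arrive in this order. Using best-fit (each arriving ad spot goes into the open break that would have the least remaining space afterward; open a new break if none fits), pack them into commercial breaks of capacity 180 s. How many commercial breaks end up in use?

8

  60 → break 1 (new)  [load 60/180]
  170 → break 2 (new)  [load 170/180]
  100 → break 1  [load 160/180]
  140 → break 3 (new)  [load 140/180]
  110 → break 4 (new)  [load 110/180]
  130 → break 5 (new)  [load 130/180]
  130 → break 6 (new)  [load 130/180]
  120 → break 7 (new)  [load 120/180]
  130 → break 8 (new)  [load 130/180]
  30 → break 3  [load 170/180]
  70 → break 4  [load 180/180]
8 commercial breaks opened.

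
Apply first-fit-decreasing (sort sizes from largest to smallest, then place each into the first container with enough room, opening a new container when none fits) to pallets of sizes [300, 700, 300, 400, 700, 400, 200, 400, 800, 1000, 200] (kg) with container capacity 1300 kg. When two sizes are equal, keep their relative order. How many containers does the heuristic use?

Sorted descending: 1000, 800, 700, 700, 400, 400, 400, 300, 300, 200, 200.
  1000 → container 1 (new)  [load 1000/1300]
  800 → container 2 (new)  [load 800/1300]
  700 → container 3 (new)  [load 700/1300]
  700 → container 4 (new)  [load 700/1300]
  400 → container 2  [load 1200/1300]
  400 → container 3  [load 1100/1300]
  400 → container 4  [load 1100/1300]
  300 → container 1  [load 1300/1300]
  300 → container 5 (new)  [load 300/1300]
  200 → container 3  [load 1300/1300]
  200 → container 4  [load 1300/1300]
5 containers opened.

5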